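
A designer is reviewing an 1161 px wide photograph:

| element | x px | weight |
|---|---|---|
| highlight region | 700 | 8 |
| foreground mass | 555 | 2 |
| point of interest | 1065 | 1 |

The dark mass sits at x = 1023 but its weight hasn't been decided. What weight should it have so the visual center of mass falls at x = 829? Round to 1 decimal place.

w ≈ 6.9

Fixed elements: Σw = 8 + 2 + 1 = 11, Σw·x = 8·700 + 2·555 + 1·1065 = 7775.
Set Σw·x/Σw = 829: (7775 + 1023w) = 829·(11 + w).
Solving: w = (829·11 − 7775) / (1023 − 829) = 1344 / 194 ≈ 6.93.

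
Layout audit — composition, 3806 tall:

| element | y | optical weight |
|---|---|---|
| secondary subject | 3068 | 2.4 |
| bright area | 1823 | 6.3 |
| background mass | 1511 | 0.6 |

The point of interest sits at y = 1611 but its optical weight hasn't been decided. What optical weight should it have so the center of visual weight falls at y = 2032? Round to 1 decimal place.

w ≈ 2.0

Known weights sum to 2.4 + 6.3 + 0.6 = 9.3; their moment is 2.4·3068 + 6.3·1823 + 0.6·1511 = 19754.7.
For the centroid to hit 2032: (19754.7 + w·1611) / (9.3 + w) = 2032.
Rearranging, w·(1611 − 2032) = 2032·9.3 − 19754.7 = -857.1, so w ≈ -857.1/-421 = 2.04.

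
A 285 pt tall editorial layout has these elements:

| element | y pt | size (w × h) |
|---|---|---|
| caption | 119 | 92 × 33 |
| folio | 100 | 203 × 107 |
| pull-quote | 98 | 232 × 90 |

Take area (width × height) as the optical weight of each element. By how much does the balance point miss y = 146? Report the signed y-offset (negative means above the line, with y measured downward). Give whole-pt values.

≈ -46 pt

Taking area as weight: caption 92·33 = 3036, folio 203·107 = 21721, pull-quote 232·90 = 20880. Sum 45637.
y-moment: 3036·119 + 21721·100 + 20880·98 = 4579624; centroid 4579624/45637 ≈ 100.35.
Offset from y = 146: 100.35 − 146 ≈ -45.65.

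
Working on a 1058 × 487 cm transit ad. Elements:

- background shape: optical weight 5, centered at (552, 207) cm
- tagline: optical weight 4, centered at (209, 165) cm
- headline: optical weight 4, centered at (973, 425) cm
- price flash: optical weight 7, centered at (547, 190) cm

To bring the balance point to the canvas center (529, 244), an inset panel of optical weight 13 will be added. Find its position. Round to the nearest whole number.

(472, 256)

New total weight: (5 + 4 + 4 + 7) + 13 = 33.
Along x: (11317 + 13·x) / 33 = 529 (existing moment 5·552 + 4·209 + 4·973 + 7·547 = 11317) ⇒ x = (17457 − 11317) / 13 ≈ 472.31.
Along y: (4725 + 13·y) / 33 = 244 (existing moment 5·207 + 4·165 + 4·425 + 7·190 = 4725) ⇒ y = (8052 − 4725) / 13 ≈ 255.92.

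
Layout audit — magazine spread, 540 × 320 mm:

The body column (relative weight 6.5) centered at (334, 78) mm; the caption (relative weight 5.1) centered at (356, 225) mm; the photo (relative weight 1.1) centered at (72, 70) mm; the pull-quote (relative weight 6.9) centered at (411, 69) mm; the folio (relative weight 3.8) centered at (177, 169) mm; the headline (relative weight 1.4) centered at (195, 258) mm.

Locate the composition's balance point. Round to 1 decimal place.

Total weight = 6.5 + 5.1 + 1.1 + 6.9 + 3.8 + 1.4 = 24.8.
Σw·x = 6.5·334 + 5.1·356 + 1.1·72 + 6.9·411 + 3.8·177 + 1.4·195 = 7847.3, so x̄ = 7847.3/24.8 ≈ 316.42.
Σw·y = 6.5·78 + 5.1·225 + 1.1·70 + 6.9·69 + 3.8·169 + 1.4·258 = 3211.0, so ȳ = 3211.0/24.8 ≈ 129.48.

(316.4, 129.5)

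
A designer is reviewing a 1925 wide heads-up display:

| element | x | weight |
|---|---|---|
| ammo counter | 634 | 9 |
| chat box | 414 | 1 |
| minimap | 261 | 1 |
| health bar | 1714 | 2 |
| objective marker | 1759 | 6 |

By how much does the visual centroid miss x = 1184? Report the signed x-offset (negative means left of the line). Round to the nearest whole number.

≈ -112

Σw = 9 + 1 + 1 + 2 + 6 = 19.
x: (9·634 + 1·414 + 1·261 + 2·1714 + 6·1759) / 19 = 20363 / 19 ≈ 1071.74
Difference: 1071.74 − 1184 ≈ -112.26.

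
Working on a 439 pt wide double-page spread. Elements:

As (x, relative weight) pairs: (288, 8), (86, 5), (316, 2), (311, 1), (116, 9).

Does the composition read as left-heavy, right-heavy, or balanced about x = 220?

left-heavy

Weights sum to 8 + 5 + 2 + 1 + 9 = 25.
x: (8·288 + 5·86 + 2·316 + 1·311 + 9·116) / 25 = 4721 / 25 ≈ 188.84
188.8 lies left of the midline 220, so the layout is left-heavy.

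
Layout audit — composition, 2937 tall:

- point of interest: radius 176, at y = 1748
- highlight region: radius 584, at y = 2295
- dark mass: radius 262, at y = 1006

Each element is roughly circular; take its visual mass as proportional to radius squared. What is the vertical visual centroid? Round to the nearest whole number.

r² weights: point of interest 176² = 30976, highlight region 584² = 341056, dark mass 262² = 68644. Total = 440676.
y-moment: 30976·1748 + 341056·2295 + 68644·1006 = 905925432; centroid 905925432/440676 ≈ 2055.76.

y ≈ 2056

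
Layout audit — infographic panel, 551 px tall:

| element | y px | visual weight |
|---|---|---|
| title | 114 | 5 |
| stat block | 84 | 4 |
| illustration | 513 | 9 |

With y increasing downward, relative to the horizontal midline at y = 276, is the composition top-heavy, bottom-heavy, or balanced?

bottom-heavy

Total weight = 5 + 4 + 9 = 18.
y: (5·114 + 4·84 + 9·513) / 18 = 5523 / 18 ≈ 306.83
306.8 lies below (larger y than) the midline 276, so the layout is bottom-heavy.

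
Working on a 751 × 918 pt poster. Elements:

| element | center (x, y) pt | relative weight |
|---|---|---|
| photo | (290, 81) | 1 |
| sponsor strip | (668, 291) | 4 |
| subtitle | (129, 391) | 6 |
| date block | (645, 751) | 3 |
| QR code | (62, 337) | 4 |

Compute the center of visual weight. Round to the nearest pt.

(329, 400)

Total weight = 1 + 4 + 6 + 3 + 4 = 18.
Σw·x = 1·290 + 4·668 + 6·129 + 3·645 + 4·62 = 5919, so x̄ = 5919/18 ≈ 328.83.
Σw·y = 1·81 + 4·291 + 6·391 + 3·751 + 4·337 = 7192, so ȳ = 7192/18 ≈ 399.56.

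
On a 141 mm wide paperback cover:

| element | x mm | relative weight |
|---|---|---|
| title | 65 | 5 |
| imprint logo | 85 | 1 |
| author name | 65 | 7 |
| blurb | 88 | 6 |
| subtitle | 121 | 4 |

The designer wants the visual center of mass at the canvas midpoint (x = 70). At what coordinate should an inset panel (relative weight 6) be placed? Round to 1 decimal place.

x ≈ 25.5

New total weight: (5 + 1 + 7 + 6 + 4) + 6 = 29.
Along x: (1877 + 6·x) / 29 = 70 (existing moment 5·65 + 1·85 + 7·65 + 6·88 + 4·121 = 1877) ⇒ x = (2030 − 1877) / 6 ≈ 25.50.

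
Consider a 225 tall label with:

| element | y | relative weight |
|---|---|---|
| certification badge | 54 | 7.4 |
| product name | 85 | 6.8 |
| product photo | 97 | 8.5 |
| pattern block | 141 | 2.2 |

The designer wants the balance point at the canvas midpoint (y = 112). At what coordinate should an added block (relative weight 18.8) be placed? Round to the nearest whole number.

New total weight: (7.4 + 6.8 + 8.5 + 2.2) + 18.8 = 43.7.
y: need Σw·y = 43.7·112 = 4894.4. Existing = 7.4·54 + 6.8·85 + 8.5·97 + 2.2·141 = 2112.3. Remainder 2782.1 / 18.8 ≈ 147.98.

y ≈ 148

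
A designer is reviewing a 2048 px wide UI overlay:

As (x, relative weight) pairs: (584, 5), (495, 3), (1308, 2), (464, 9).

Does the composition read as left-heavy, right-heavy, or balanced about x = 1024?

Σw = 5 + 3 + 2 + 9 = 19.
x-moment: 5·584 + 3·495 + 2·1308 + 9·464 = 11197; centroid 11197/19 ≈ 589.32.
589.3 vs midline 1024 → left-heavy.

left-heavy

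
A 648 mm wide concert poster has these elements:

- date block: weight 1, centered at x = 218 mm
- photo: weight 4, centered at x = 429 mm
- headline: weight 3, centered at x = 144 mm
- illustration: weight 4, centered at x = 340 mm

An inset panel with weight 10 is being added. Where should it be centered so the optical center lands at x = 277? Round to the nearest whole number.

After adding the inset panel, total weight = 1 + 4 + 3 + 4 + 10 = 22.
Along x: (3726 + 10·x) / 22 = 277 (existing moment 1·218 + 4·429 + 3·144 + 4·340 = 3726) ⇒ x = (6094 − 3726) / 10 ≈ 236.80.

x ≈ 237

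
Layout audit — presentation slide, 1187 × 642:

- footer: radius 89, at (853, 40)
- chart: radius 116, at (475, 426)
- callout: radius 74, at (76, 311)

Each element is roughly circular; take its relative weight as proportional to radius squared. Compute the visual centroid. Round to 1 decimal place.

(505.1, 288.7)

r² weights: footer 89² = 7921, chart 116² = 13456, callout 74² = 5476. Total = 26853.
Σw·x = 7921·853 + 13456·475 + 5476·76 = 13564389, so x̄ = 13564389/26853 ≈ 505.13.
Σw·y = 7921·40 + 13456·426 + 5476·311 = 7752132, so ȳ = 7752132/26853 ≈ 288.69.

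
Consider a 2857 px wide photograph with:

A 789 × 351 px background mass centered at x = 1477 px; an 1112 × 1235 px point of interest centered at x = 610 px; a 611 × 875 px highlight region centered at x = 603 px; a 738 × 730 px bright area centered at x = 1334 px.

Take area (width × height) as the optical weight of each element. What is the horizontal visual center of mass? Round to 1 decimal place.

Taking area as weight: background mass 789·351 = 276939, point of interest 1112·1235 = 1373320, highlight region 611·875 = 534625, bright area 738·730 = 538740. Sum 2723624.
x-moment: 276939·1477 + 1373320·610 + 534625·603 + 538740·1334 = 2287822138; centroid 2287822138/2723624 ≈ 839.99.

x ≈ 840.0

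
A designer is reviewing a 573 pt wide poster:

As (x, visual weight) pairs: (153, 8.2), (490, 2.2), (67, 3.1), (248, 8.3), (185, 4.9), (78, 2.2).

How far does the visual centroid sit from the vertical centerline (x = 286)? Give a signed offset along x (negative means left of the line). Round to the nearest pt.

Weights sum to 8.2 + 2.2 + 3.1 + 8.3 + 4.9 + 2.2 = 28.9.
x: (8.2·153 + 2.2·490 + 3.1·67 + 8.3·248 + 4.9·185 + 2.2·78) / 28.9 = 5676.8 / 28.9 ≈ 196.43
Offset from x = 286: 196.43 − 286 ≈ -89.57.

≈ -90 pt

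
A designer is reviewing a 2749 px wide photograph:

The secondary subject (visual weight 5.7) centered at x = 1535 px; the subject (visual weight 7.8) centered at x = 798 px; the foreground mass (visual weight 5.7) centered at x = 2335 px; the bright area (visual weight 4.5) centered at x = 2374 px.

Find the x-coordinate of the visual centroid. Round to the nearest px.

Weights sum to 5.7 + 7.8 + 5.7 + 4.5 = 23.7.
Σw·x = 5.7·1535 + 7.8·798 + 5.7·2335 + 4.5·2374 = 38966.4, so x̄ = 38966.4/23.7 ≈ 1644.15.

x ≈ 1644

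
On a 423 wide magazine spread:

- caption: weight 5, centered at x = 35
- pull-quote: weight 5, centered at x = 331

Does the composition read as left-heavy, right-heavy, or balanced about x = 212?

Σw = 5 + 5 = 10.
x-moment: 5·35 + 5·331 = 1830; centroid 1830/10 ≈ 183.00.
183.0 vs midline 212 → left-heavy.

left-heavy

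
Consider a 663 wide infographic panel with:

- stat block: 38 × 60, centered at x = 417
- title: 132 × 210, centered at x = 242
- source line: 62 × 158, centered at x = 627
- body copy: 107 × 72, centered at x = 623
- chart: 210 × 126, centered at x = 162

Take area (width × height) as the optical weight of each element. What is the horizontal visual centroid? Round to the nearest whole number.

Areas → weights: stat block 38·60 = 2280, title 132·210 = 27720, source line 62·158 = 9796, body copy 107·72 = 7704, chart 210·126 = 26460; Σw = 73960.
Σw·x = 2280·417 + 27720·242 + 9796·627 + 7704·623 + 26460·162 = 22887204, so x̄ = 22887204/73960 ≈ 309.45.

x ≈ 309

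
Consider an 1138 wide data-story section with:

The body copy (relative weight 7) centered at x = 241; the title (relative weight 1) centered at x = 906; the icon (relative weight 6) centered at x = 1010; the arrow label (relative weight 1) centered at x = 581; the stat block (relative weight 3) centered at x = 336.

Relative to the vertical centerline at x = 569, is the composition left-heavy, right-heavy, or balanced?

balanced

Σw = 7 + 1 + 6 + 1 + 3 = 18.
Σw·x = 7·241 + 1·906 + 6·1010 + 1·581 + 3·336 = 10242, so x̄ = 10242/18 ≈ 569.00.
The centroid 569.00 matches the midline at 569, so the layout is balanced.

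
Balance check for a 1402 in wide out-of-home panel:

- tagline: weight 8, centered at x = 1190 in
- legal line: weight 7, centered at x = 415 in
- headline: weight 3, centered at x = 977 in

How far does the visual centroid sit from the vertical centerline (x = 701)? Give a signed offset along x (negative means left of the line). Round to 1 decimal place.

Σw = 8 + 7 + 3 = 18.
Σw·x = 8·1190 + 7·415 + 3·977 = 15356, so x̄ = 15356/18 ≈ 853.11.
Difference: 853.11 − 701 ≈ 152.11.

≈ 152.1 in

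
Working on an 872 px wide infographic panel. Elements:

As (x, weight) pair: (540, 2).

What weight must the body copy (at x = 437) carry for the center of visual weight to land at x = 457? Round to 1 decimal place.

Known: weight 2 with moment 2·540 = 1080.
Balance at x = 457 requires (1080 + w·437) / (2 + w) = 457.
Solving: w = (457·2 − 1080) / (437 − 457) = -166 / -20 ≈ 8.30.

w ≈ 8.3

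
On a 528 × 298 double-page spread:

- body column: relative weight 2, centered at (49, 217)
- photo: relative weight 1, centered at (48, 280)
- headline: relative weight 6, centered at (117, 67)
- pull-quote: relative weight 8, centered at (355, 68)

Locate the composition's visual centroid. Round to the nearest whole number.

Weights sum to 2 + 1 + 6 + 8 = 17.
Σw·x = 2·49 + 1·48 + 6·117 + 8·355 = 3688, so x̄ = 3688/17 ≈ 216.94.
Σw·y = 2·217 + 1·280 + 6·67 + 8·68 = 1660, so ȳ = 1660/17 ≈ 97.65.

(217, 98)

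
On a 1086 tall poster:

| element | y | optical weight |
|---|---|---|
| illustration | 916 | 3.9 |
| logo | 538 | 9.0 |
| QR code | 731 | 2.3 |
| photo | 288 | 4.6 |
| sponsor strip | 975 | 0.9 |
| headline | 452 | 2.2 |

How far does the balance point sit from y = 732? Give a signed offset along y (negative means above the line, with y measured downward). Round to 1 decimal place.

Σw = 3.9 + 9.0 + 2.3 + 4.6 + 0.9 + 2.2 = 22.9.
Σw·y = 13292.4; ȳ = 13292.4/22.9 ≈ 580.45.
Difference: 580.45 − 732 ≈ -151.55.

≈ -151.5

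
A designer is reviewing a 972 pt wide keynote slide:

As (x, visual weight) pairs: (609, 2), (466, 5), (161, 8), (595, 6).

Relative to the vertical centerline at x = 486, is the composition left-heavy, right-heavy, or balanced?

Weights sum to 2 + 5 + 8 + 6 = 21.
Σw·x = 2·609 + 5·466 + 8·161 + 6·595 = 8406, so x̄ = 8406/21 ≈ 400.29.
400.3 lies left of the midline 486, so the layout is left-heavy.

left-heavy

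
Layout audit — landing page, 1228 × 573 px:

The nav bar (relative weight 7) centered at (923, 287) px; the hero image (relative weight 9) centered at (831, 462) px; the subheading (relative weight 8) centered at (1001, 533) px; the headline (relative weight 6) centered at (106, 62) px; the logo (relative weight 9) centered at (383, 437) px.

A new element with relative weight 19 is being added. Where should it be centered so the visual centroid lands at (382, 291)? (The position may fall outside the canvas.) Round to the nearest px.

(-204, 113)

New total weight: (7 + 9 + 8 + 6 + 9) + 19 = 58.
x: need Σw·x = 58·382 = 22156. Existing = 7·923 + 9·831 + 8·1001 + 6·106 + 9·383 = 26031. Remainder -3875 / 19 ≈ -203.95.
y: need Σw·y = 58·291 = 16878. Existing = 7·287 + 9·462 + 8·533 + 6·62 + 9·437 = 14736. Remainder 2142 / 19 ≈ 112.74.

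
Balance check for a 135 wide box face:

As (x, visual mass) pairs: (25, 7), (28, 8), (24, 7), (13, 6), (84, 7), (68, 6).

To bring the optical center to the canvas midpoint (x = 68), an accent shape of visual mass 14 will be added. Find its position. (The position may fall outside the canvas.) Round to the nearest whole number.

x ≈ 150

With the accent shape, Σw becomes 7 + 8 + 7 + 6 + 7 + 6 + 14 = 55.
x: need Σw·x = 55·68 = 3740. Existing = 7·25 + 8·28 + 7·24 + 6·13 + 7·84 + 6·68 = 1641. Remainder 2099 / 14 ≈ 149.93.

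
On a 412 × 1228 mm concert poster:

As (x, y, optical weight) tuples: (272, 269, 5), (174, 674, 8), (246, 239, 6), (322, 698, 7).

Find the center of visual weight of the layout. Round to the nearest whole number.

Total weight = 5 + 8 + 6 + 7 = 26.
x: (5·272 + 8·174 + 6·246 + 7·322) / 26 = 6482 / 26 ≈ 249.31
y: (5·269 + 8·674 + 6·239 + 7·698) / 26 = 13057 / 26 ≈ 502.19

(249, 502)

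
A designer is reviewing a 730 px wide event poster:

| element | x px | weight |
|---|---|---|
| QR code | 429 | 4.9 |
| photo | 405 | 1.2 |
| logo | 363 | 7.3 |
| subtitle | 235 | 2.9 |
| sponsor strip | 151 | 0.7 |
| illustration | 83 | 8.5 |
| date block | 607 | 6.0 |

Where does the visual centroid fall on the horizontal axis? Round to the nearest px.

x ≈ 329

Weights sum to 4.9 + 1.2 + 7.3 + 2.9 + 0.7 + 8.5 + 6.0 = 31.5.
Σw·x = 4.9·429 + 1.2·405 + 7.3·363 + 2.9·235 + 0.7·151 + 8.5·83 + 6.0·607 = 10372.7, so x̄ = 10372.7/31.5 ≈ 329.29.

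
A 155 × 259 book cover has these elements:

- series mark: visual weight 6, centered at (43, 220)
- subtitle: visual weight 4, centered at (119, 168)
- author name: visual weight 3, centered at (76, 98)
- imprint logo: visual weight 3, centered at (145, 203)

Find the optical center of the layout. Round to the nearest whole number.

(87, 181)

Σw = 6 + 4 + 3 + 3 = 16.
x-moment: 6·43 + 4·119 + 3·76 + 3·145 = 1397; centroid 1397/16 ≈ 87.31.
y-moment: 6·220 + 4·168 + 3·98 + 3·203 = 2895; centroid 2895/16 ≈ 180.94.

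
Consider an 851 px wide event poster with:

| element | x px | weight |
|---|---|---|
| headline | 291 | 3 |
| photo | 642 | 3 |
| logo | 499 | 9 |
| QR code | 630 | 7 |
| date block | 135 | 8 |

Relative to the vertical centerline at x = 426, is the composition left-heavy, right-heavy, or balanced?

balanced

Weights sum to 3 + 3 + 9 + 7 + 8 = 30.
x: (3·291 + 3·642 + 9·499 + 7·630 + 8·135) / 30 = 12780 / 30 ≈ 426.00
The centroid 426.00 matches the midline at 426, so the layout is balanced.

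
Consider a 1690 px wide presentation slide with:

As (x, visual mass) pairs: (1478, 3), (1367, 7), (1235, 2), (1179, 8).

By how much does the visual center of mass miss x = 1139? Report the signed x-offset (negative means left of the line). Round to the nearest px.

Total weight = 3 + 7 + 2 + 8 = 20.
x-moment: 3·1478 + 7·1367 + 2·1235 + 8·1179 = 25905; centroid 25905/20 ≈ 1295.25.
Offset from x = 1139: 1295.25 − 1139 ≈ 156.25.

≈ 156 px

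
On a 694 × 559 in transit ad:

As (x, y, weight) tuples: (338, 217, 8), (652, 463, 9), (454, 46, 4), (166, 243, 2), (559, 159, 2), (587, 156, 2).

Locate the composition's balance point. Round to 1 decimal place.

(481.9, 266.8)

Weights sum to 8 + 9 + 4 + 2 + 2 + 2 = 27.
x-moment: 8·338 + 9·652 + 4·454 + 2·166 + 2·559 + 2·587 = 13012; centroid 13012/27 ≈ 481.93.
y-moment: 8·217 + 9·463 + 4·46 + 2·243 + 2·159 + 2·156 = 7203; centroid 7203/27 ≈ 266.78.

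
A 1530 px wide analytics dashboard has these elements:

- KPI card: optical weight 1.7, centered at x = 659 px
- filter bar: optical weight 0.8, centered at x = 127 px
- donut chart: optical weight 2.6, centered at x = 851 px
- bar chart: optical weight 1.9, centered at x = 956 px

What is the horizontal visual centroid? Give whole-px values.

x ≈ 750

Total weight = 1.7 + 0.8 + 2.6 + 1.9 = 7.0.
x: (1.7·659 + 0.8·127 + 2.6·851 + 1.9·956) / 7.0 = 5250.9 / 7.0 ≈ 750.13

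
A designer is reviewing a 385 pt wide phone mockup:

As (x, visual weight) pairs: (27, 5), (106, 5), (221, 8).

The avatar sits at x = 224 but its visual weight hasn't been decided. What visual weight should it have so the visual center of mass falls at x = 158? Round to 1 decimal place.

w ≈ 6.2

Fixed elements: Σw = 5 + 5 + 8 = 18, Σw·x = 5·27 + 5·106 + 8·221 = 2433.
For the centroid to hit 158: (2433 + w·224) / (18 + w) = 158.
So w = (158·18 − 2433)/(224 − 158) = 411/66 ≈ 6.23.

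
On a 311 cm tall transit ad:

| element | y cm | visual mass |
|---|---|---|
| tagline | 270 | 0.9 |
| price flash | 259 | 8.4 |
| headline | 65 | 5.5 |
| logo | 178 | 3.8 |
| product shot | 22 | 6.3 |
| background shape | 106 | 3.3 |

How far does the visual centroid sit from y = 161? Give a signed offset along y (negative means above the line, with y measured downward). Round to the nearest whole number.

≈ -21 cm

Total weight = 0.9 + 8.4 + 5.5 + 3.8 + 6.3 + 3.3 = 28.2.
y: moment 3940.9 / weight 28.2 ≈ 139.75
Difference: 139.75 − 161 ≈ -21.25.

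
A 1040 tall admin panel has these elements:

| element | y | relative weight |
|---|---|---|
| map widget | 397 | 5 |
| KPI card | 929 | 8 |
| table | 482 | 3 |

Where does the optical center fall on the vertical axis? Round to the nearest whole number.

y ≈ 679

Σw = 5 + 8 + 3 = 16.
y: (5·397 + 8·929 + 3·482) / 16 = 10863 / 16 ≈ 678.94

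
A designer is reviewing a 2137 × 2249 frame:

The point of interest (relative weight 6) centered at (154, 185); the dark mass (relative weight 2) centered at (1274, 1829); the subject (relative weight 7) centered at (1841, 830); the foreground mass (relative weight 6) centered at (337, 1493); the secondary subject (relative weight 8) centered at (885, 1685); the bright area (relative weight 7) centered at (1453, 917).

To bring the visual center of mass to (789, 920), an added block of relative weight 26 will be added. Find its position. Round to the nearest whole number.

(511, 677)

After adding the added block, total weight = 6 + 2 + 7 + 6 + 8 + 7 + 26 = 62.
x: need Σw·x = 62·789 = 48918. Existing = 6·154 + 2·1274 + 7·1841 + 6·337 + 8·885 + 7·1453 = 35632. Remainder 13286 / 26 ≈ 511.00.
y: need Σw·y = 62·920 = 57040. Existing = 6·185 + 2·1829 + 7·830 + 6·1493 + 8·1685 + 7·917 = 39435. Remainder 17605 / 26 ≈ 677.12.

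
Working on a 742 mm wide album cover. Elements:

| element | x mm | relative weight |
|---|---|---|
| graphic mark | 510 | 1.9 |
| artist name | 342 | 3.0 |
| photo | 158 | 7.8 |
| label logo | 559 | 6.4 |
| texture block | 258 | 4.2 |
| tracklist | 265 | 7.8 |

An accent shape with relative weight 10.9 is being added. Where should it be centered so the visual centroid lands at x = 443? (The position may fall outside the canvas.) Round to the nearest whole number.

New total weight: (1.9 + 3.0 + 7.8 + 6.4 + 4.2 + 7.8) + 10.9 = 42.0.
x: target moment 42.0×443 = 18606.0; current 1.9·510 + 3.0·342 + 7.8·158 + 6.4·559 + 4.2·258 + 7.8·265 = 9955.6; the accent shape supplies 8650.4, so x = 8650.4/10.9 ≈ 793.61.

x ≈ 794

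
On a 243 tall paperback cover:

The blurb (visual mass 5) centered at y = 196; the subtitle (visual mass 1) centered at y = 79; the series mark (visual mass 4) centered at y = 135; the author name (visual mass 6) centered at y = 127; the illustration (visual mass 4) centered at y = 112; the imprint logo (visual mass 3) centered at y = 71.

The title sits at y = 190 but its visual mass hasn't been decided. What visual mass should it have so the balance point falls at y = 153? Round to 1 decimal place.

w ≈ 13.4

Fixed elements: Σw = 5 + 1 + 4 + 6 + 4 + 3 = 23, Σw·y = 5·196 + 1·79 + 4·135 + 6·127 + 4·112 + 3·71 = 3022.
For the centroid to hit 153: (3022 + w·190) / (23 + w) = 153.
Solving: w = (153·23 − 3022) / (190 − 153) = 497 / 37 ≈ 13.43.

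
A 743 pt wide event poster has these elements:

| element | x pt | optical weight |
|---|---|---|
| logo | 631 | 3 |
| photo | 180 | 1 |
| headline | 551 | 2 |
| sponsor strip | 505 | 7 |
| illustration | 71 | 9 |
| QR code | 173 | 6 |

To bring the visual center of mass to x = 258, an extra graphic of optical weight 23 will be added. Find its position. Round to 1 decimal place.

With the extra graphic, Σw becomes 3 + 1 + 2 + 7 + 9 + 6 + 23 = 51.
x: target moment 51×258 = 13158; current 3·631 + 1·180 + 2·551 + 7·505 + 9·71 + 6·173 = 8387; the extra graphic supplies 4771, so x = 4771/23 ≈ 207.43.

x ≈ 207.4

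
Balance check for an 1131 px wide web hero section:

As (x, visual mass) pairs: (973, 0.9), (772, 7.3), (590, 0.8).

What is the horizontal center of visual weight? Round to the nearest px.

x ≈ 776

Σw = 0.9 + 7.3 + 0.8 = 9.0.
Σw·x = 0.9·973 + 7.3·772 + 0.8·590 = 6983.3, so x̄ = 6983.3/9.0 ≈ 775.92.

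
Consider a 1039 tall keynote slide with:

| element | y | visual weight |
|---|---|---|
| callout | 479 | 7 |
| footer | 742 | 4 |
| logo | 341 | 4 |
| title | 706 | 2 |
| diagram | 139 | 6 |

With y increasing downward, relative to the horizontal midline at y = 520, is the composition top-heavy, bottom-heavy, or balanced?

Total weight = 7 + 4 + 4 + 2 + 6 = 23.
Σw·y = 7·479 + 4·742 + 4·341 + 2·706 + 6·139 = 9931, so ȳ = 9931/23 ≈ 431.78.
431.8 vs midline 520 → top-heavy.

top-heavy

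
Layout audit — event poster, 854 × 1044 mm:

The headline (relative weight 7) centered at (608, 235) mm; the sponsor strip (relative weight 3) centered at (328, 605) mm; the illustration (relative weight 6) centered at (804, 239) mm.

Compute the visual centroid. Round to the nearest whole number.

Total weight = 7 + 3 + 6 = 16.
Σw·x = 7·608 + 3·328 + 6·804 = 10064, so x̄ = 10064/16 ≈ 629.00.
Σw·y = 7·235 + 3·605 + 6·239 = 4894, so ȳ = 4894/16 ≈ 305.88.

(629, 306)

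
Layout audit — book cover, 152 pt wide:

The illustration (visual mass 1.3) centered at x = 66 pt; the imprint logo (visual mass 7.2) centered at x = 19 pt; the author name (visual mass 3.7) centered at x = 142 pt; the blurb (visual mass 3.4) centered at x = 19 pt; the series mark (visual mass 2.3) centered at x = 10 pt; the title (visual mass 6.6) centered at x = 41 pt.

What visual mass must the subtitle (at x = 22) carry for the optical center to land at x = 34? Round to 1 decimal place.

w ≈ 22.8

Fixed elements: Σw = 1.3 + 7.2 + 3.7 + 3.4 + 2.3 + 6.6 = 24.5, Σw·x = 1.3·66 + 7.2·19 + 3.7·142 + 3.4·19 + 2.3·10 + 6.6·41 = 1106.2.
Set Σw·x/Σw = 34: (1106.2 + 22w) = 34·(24.5 + w).
So w = (34·24.5 − 1106.2)/(22 − 34) = -273.2/-12 ≈ 22.77.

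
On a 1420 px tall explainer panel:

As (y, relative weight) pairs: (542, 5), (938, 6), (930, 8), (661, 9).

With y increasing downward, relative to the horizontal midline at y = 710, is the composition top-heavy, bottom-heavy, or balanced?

Weights sum to 5 + 6 + 8 + 9 = 28.
y-moment: 5·542 + 6·938 + 8·930 + 9·661 = 21727; centroid 21727/28 ≈ 775.96.
776.0 vs midline 710 → bottom-heavy.

bottom-heavy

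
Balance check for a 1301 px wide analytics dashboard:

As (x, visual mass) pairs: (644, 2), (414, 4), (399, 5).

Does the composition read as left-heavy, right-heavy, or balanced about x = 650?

Σw = 2 + 4 + 5 = 11.
x-moment: 2·644 + 4·414 + 5·399 = 4939; centroid 4939/11 ≈ 449.00.
449.0 vs midline 650 → left-heavy.

left-heavy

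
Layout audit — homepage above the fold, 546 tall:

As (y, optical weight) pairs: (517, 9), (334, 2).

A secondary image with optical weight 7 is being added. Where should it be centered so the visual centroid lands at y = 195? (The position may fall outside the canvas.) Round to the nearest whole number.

With the secondary image, Σw becomes 9 + 2 + 7 = 18.
y: target moment 18×195 = 3510; current 9·517 + 2·334 = 5321; the secondary image supplies -1811, so y = -1811/7 ≈ -258.71.

y ≈ -259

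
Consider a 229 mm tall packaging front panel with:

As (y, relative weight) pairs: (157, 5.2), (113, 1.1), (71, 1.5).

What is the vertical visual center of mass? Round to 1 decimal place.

Total weight = 5.2 + 1.1 + 1.5 = 7.8.
Σw·y = 5.2·157 + 1.1·113 + 1.5·71 = 1047.2, so ȳ = 1047.2/7.8 ≈ 134.26.

y ≈ 134.3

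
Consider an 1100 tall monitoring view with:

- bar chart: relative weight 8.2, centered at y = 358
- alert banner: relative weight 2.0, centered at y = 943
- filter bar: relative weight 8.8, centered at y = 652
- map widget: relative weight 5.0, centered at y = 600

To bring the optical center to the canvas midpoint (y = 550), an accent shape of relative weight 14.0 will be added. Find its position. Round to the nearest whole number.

After adding the accent shape, total weight = 8.2 + 2.0 + 8.8 + 5.0 + 14.0 = 38.0.
y: target moment 38.0×550 = 20900.0; current 8.2·358 + 2.0·943 + 8.8·652 + 5.0·600 = 13559.2; the accent shape supplies 7340.8, so y = 7340.8/14.0 ≈ 524.34.

y ≈ 524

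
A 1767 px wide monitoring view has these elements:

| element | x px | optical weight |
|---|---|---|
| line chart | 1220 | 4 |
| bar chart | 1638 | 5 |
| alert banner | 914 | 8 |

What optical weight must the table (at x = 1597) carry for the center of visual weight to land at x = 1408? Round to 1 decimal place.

Existing Σw = 17 (4 + 5 + 8); existing moment 4·1220 + 5·1638 + 8·914 = 20382.
Balance at x = 1408 requires (20382 + w·1597) / (17 + w) = 1408.
So w = (1408·17 − 20382)/(1597 − 1408) = 3554/189 ≈ 18.80.

w ≈ 18.8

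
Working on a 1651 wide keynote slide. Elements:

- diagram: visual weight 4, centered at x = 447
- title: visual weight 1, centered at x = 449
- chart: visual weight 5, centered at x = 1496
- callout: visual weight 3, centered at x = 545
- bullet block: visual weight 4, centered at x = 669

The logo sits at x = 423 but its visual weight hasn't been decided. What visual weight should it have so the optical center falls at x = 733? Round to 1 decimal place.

w ≈ 5.1

Fixed elements: Σw = 4 + 1 + 5 + 3 + 4 = 17, Σw·x = 4·447 + 1·449 + 5·1496 + 3·545 + 4·669 = 14028.
Balance at x = 733 requires (14028 + w·423) / (17 + w) = 733.
So w = (733·17 − 14028)/(423 − 733) = -1567/-310 ≈ 5.05.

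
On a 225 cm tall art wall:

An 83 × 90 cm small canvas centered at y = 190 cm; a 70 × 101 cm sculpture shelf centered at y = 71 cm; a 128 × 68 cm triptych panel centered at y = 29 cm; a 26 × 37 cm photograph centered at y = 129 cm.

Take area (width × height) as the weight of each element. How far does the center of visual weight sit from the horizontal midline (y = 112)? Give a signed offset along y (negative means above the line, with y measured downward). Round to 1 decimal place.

≈ -17.1 cm

Areas → weights: small canvas 83·90 = 7470, sculpture shelf 70·101 = 7070, triptych panel 128·68 = 8704, photograph 26·37 = 962; Σw = 24206.
y-moment: 7470·190 + 7070·71 + 8704·29 + 962·129 = 2297784; centroid 2297784/24206 ≈ 94.93.
Offset from y = 112: 94.93 − 112 ≈ -17.07.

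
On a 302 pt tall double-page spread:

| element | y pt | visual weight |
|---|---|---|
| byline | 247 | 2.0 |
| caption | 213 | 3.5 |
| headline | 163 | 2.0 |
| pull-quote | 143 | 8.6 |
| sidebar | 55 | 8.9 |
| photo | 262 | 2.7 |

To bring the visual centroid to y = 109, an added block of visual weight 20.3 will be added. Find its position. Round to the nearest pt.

With the added block, Σw becomes 2.0 + 3.5 + 2.0 + 8.6 + 8.9 + 2.7 + 20.3 = 48.0.
y: target moment 48.0×109 = 5232.0; current 2.0·247 + 3.5·213 + 2.0·163 + 8.6·143 + 8.9·55 + 2.7·262 = 3992.2; the added block supplies 1239.8, so y = 1239.8/20.3 ≈ 61.07.

y ≈ 61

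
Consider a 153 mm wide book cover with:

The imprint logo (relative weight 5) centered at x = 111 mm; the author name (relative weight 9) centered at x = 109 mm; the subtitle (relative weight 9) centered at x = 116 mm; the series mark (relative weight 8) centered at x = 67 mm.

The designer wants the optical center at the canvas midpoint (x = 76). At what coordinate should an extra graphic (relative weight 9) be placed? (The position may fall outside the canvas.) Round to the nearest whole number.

x ≈ -8

After adding the extra graphic, total weight = 5 + 9 + 9 + 8 + 9 = 40.
Along x: (3116 + 9·x) / 40 = 76 (existing moment 5·111 + 9·109 + 9·116 + 8·67 = 3116) ⇒ x = (3040 − 3116) / 9 ≈ -8.44.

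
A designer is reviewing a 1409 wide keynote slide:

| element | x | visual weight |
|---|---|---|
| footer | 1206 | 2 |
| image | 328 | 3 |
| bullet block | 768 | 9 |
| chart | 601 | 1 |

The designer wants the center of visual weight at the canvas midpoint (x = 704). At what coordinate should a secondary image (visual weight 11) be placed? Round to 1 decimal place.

New total weight: (2 + 3 + 9 + 1) + 11 = 26.
Along x: (10909 + 11·x) / 26 = 704 (existing moment 2·1206 + 3·328 + 9·768 + 1·601 = 10909) ⇒ x = (18304 − 10909) / 11 ≈ 672.27.

x ≈ 672.3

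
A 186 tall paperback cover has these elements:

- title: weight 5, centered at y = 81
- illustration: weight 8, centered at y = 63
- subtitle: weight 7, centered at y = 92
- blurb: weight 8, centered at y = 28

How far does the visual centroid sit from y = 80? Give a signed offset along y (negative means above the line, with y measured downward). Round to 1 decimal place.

≈ -16.5

Weights sum to 5 + 8 + 7 + 8 = 28.
y: (5·81 + 8·63 + 7·92 + 8·28) / 28 = 1777 / 28 ≈ 63.46
Offset from y = 80: 63.46 − 80 ≈ -16.54.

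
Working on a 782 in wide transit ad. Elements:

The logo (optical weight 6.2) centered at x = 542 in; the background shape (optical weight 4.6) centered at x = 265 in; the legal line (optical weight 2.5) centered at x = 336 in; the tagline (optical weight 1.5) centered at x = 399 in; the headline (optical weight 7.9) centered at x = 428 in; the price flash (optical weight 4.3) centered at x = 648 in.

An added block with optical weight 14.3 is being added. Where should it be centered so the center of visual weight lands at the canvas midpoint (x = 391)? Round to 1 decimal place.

With the added block, Σw becomes 6.2 + 4.6 + 2.5 + 1.5 + 7.9 + 4.3 + 14.3 = 41.3.
Along x: (12185.5 + 14.3·x) / 41.3 = 391 (existing moment 6.2·542 + 4.6·265 + 2.5·336 + 1.5·399 + 7.9·428 + 4.3·648 = 12185.5) ⇒ x = (16148.3 − 12185.5) / 14.3 ≈ 277.12.

x ≈ 277.1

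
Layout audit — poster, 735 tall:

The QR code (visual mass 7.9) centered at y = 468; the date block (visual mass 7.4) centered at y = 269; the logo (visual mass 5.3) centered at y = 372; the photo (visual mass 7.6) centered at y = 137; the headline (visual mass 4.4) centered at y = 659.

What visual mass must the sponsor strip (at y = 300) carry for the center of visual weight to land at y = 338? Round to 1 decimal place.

Fixed elements: Σw = 7.9 + 7.4 + 5.3 + 7.6 + 4.4 = 32.6, Σw·y = 7.9·468 + 7.4·269 + 5.3·372 + 7.6·137 + 4.4·659 = 11600.2.
Set Σw·y/Σw = 338: (11600.2 + 300w) = 338·(32.6 + w).
So w = (338·32.6 − 11600.2)/(300 − 338) = -581.4/-38 ≈ 15.30.

w ≈ 15.3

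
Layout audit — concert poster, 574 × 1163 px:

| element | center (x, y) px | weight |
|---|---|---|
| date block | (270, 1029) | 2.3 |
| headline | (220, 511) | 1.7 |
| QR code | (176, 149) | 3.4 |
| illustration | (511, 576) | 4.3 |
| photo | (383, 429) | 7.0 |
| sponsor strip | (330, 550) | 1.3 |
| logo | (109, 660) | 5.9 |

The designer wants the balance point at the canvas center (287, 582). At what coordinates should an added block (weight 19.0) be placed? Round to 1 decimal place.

With the added block, Σw becomes 2.3 + 1.7 + 3.4 + 4.3 + 7.0 + 1.3 + 5.9 + 19.0 = 44.9.
x: target moment 44.9×287 = 12886.3; current 2.3·270 + 1.7·220 + 3.4·176 + 4.3·511 + 7.0·383 + 1.3·330 + 5.9·109 = 7543.8; the added block supplies 5342.5, so x = 5342.5/19.0 ≈ 281.18.
y: target moment 44.9×582 = 26131.8; current 2.3·1029 + 1.7·511 + 3.4·149 + 4.3·576 + 7.0·429 + 1.3·550 + 5.9·660 = 13830.8; the added block supplies 12301.0, so y = 12301.0/19.0 ≈ 647.42.

(281.2, 647.4)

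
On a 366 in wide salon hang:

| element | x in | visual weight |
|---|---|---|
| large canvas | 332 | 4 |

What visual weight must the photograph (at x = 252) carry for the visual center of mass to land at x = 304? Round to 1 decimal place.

The single fixed element contributes weight 4, moment 4·332 = 1328.
Balance at x = 304 requires (1328 + w·252) / (4 + w) = 304.
Rearranging, w·(252 − 304) = 304·4 − 1328 = -112, so w ≈ -112/-52 = 2.15.

w ≈ 2.2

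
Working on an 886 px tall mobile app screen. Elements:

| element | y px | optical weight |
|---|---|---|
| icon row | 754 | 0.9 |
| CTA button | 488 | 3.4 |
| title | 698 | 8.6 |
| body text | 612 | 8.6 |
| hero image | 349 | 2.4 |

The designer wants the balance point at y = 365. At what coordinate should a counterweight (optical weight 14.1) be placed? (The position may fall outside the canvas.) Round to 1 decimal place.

y ≈ -40.5

With the counterweight, Σw becomes 0.9 + 3.4 + 8.6 + 8.6 + 2.4 + 14.1 = 38.0.
Along y: (14441.4 + 14.1·y) / 38.0 = 365 (existing moment 0.9·754 + 3.4·488 + 8.6·698 + 8.6·612 + 2.4·349 = 14441.4) ⇒ y = (13870.0 − 14441.4) / 14.1 ≈ -40.52.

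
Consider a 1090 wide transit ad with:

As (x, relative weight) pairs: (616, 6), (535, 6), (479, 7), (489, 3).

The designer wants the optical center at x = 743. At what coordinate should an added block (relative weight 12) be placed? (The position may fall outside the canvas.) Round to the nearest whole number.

x ≈ 1128

After adding the added block, total weight = 6 + 6 + 7 + 3 + 12 = 34.
Along x: (11726 + 12·x) / 34 = 743 (existing moment 6·616 + 6·535 + 7·479 + 3·489 = 11726) ⇒ x = (25262 − 11726) / 12 ≈ 1128.00.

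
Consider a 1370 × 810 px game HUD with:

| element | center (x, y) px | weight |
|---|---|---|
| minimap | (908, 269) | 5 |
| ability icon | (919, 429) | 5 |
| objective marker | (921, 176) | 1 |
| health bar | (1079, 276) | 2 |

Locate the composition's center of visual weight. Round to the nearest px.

Σw = 5 + 5 + 1 + 2 = 13.
x: (5·908 + 5·919 + 1·921 + 2·1079) / 13 = 12214 / 13 ≈ 939.54
y: (5·269 + 5·429 + 1·176 + 2·276) / 13 = 4218 / 13 ≈ 324.46

(940, 324)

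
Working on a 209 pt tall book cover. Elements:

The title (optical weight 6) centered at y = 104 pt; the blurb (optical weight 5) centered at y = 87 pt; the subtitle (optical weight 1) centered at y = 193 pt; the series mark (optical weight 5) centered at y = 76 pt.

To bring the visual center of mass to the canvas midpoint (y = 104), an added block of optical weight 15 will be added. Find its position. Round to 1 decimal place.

y ≈ 113.1

After adding the added block, total weight = 6 + 5 + 1 + 5 + 15 = 32.
y: target moment 32×104 = 3328; current 6·104 + 5·87 + 1·193 + 5·76 = 1632; the added block supplies 1696, so y = 1696/15 ≈ 113.07.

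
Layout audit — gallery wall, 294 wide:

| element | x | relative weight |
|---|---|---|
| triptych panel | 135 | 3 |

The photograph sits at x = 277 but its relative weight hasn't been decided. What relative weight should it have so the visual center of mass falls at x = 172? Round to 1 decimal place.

The single fixed element contributes weight 3, moment 3·135 = 405.
Balance at x = 172 requires (405 + w·277) / (3 + w) = 172.
Solving: w = (172·3 − 405) / (277 − 172) = 111 / 105 ≈ 1.06.

w ≈ 1.1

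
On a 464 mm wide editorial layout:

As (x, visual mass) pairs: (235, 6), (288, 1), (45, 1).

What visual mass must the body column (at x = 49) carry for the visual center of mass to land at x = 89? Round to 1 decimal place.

w ≈ 25.8

Fixed elements: Σw = 6 + 1 + 1 = 8, Σw·x = 6·235 + 1·288 + 1·45 = 1743.
Set Σw·x/Σw = 89: (1743 + 49w) = 89·(8 + w).
So w = (89·8 − 1743)/(49 − 89) = -1031/-40 ≈ 25.77.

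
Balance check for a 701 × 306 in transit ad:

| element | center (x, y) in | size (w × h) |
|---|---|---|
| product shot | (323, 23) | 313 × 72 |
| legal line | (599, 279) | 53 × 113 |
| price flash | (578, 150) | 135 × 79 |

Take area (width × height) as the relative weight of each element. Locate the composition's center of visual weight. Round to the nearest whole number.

Taking area as weight: product shot 313·72 = 22536, legal line 53·113 = 5989, price flash 135·79 = 10665. Sum 39190.
x: (22536·323 + 5989·599 + 10665·578) / 39190 = 17030909 / 39190 ≈ 434.57
y: (22536·23 + 5989·279 + 10665·150) / 39190 = 3789009 / 39190 ≈ 96.68

(435, 97)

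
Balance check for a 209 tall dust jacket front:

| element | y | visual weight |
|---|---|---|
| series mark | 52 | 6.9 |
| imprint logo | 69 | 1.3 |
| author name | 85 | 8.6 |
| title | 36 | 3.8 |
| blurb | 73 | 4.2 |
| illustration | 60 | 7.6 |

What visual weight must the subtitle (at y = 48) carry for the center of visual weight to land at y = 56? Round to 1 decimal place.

w ≈ 33.1

Known weights sum to 6.9 + 1.3 + 8.6 + 3.8 + 4.2 + 7.6 = 32.4; their moment is 6.9·52 + 1.3·69 + 8.6·85 + 3.8·36 + 4.2·73 + 7.6·60 = 2078.9.
Balance at y = 56 requires (2078.9 + w·48) / (32.4 + w) = 56.
Solving: w = (56·32.4 − 2078.9) / (48 − 56) = -264.5 / -8 ≈ 33.06.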